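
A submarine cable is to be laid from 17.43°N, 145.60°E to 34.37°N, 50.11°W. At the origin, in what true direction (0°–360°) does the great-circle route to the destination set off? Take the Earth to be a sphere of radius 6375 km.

N = sin Δλ·cos φ₂ = +0.2235;  D = cos φ₁ sin φ₂ − sin φ₁ cos φ₂ cos Δλ = +0.7766
initial course = atan2(N, D) = 16.05°

16.1°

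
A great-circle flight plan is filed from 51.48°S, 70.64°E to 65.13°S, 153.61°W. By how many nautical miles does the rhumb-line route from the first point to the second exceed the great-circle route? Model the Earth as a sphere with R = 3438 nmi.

Great circle: cos σ = sin φ₁ sin φ₂ + cos φ₁ cos φ₂ cos Δλ,  σ = 1.0213 rad → d_gc = 3511.4 nmi
Rhumb line: Δψ = -0.4603, q = Δφ/Δψ = 0.5175, d_rh = R√(Δφ²+q²Δλ²) = 4294.5 nmi
Excess = 4294.5 − 3511.4 = 783.1 ≈ 783 nmi

783 nmi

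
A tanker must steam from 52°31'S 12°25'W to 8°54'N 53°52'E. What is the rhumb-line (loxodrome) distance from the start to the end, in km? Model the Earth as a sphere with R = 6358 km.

9332 km

Rhumb course C = atan2(Δλ, Δψ) with Δψ = ln[tan(π/4+φ₂/2)/tan(π/4+φ₁/2)] = +1.2369, Δλ = +1.1569 → C = 43.09°
d = R·|Δφ| / |cos C| = 6358·1.07192 / 0.73033 = 9332 km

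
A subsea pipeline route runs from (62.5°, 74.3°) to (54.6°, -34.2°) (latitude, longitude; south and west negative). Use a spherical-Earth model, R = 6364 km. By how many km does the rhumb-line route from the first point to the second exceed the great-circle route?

Great circle: cos σ = sin φ₁ sin φ₂ + cos φ₁ cos φ₂ cos Δλ,  σ = 0.8787 rad → d_gc = 5592.0 km
Rhumb line: Δψ = -0.2656, q = Δφ/Δψ = 0.5191, d_rh = R√(Δφ²+q²Δλ²) = 6317.4 km
Excess = 6317.4 − 5592.0 = 725.4 ≈ 725 km

725 km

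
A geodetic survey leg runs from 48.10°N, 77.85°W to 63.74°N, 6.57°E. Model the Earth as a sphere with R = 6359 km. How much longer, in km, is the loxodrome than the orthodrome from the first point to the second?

Great circle: cos σ = sin φ₁ sin φ₂ + cos φ₁ cos φ₂ cos Δλ,  σ = 0.8007 rad → d_gc = 5091.5 km
Rhumb line: Δψ = +0.4955, q = Δφ/Δψ = 0.5509, d_rh = R√(Δφ²+q²Δλ²) = 5445.4 km
Excess = 5445.4 − 5091.5 = 353.9 ≈ 354 km

354 km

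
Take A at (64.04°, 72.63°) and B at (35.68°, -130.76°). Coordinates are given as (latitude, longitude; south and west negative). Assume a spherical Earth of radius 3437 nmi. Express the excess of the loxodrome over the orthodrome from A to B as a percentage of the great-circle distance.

Great circle: σ = 1.3714 rad → d_gc = Rσ = 4713.6 nmi
Rhumb: Δφ = -0.4950, Δλ = +2.7334, Δψ = -0.8001, q = Δφ/Δψ = 0.6186 → d_rh = R√(Δφ²+q²Δλ²) = 6055.6 nmi
Excess = (6055.6 − 4713.6) / 4713.6 = 1342.0 / 4713.6 = 28.47% ≈ 28.5%

28.5%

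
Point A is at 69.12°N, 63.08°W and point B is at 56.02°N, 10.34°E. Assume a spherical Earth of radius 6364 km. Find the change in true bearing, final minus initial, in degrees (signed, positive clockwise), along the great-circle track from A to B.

+67.3°

At departure: θ₁ = atan2(sin Δλ cos φ₂, cos φ₁ sin φ₂ − sin φ₁ cos φ₂ cos Δλ) = 74.70°
At arrival: θ₂ = atan2(sin Δλ cos φ₁, −cos φ₂ sin φ₁ + sin φ₂ cos φ₁ cos Δλ) = 142.04°
Δθ = θ₂ − θ₁ = +67.3°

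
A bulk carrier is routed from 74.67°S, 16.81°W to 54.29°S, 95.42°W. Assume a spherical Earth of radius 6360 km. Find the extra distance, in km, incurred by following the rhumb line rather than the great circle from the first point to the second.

Great circle: cos σ = sin φ₁ sin φ₂ + cos φ₁ cos φ₂ cos Δλ,  σ = 0.6205 rad → d_gc = 3946.6 km
Rhumb line: Δψ = +0.8728, q = Δφ/Δψ = 0.4076, d_rh = R√(Δφ²+q²Δλ²) = 4214.9 km
Excess = 4214.9 − 3946.6 = 268.3 ≈ 268 km

268 km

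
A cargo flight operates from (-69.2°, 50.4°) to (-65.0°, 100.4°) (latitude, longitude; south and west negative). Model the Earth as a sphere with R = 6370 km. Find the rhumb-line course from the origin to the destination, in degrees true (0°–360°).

77.8°

Δψ = ln[tan(π/4+φ₂/2)/tan(π/4+φ₁/2)] = +0.1889
Δλ = +0.8727 rad (taken the short way round)
course = atan2(Δλ, Δψ) = 77.79°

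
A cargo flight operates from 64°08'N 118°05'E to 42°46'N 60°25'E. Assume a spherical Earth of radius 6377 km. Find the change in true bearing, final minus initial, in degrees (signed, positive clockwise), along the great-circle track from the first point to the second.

Initial bearing θ₁ = atan2(sin Δλ cos φ₂, cos φ₁ sin φ₂ − sin φ₁ cos φ₂ cos Δλ) = 264.74°
Final bearing θ₂ = (initial bearing from the destination back to the start) + 180° = 216.28°
Δθ = θ₂ − θ₁ = -48.5°

-48.5°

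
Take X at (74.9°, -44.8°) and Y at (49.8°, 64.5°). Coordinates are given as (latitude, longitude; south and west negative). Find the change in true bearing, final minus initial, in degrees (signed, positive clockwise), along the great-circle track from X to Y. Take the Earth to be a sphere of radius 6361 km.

+104.0°

At departure: θ₁ = atan2(sin Δλ cos φ₂, cos φ₁ sin φ₂ − sin φ₁ cos φ₂ cos Δλ) = 56.39°
At arrival: θ₂ = atan2(sin Δλ cos φ₁, −cos φ₂ sin φ₁ + sin φ₂ cos φ₁ cos Δλ) = 160.36°
Δθ = θ₂ − θ₁ = +104.0°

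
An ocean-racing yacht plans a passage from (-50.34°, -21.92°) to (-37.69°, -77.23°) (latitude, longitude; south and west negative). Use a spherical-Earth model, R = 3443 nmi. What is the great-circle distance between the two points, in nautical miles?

2446 nmi

Haversine: a = sin²(Δφ/2)+cos φ₁ cos φ₂ sin²(Δλ/2) = 0.12094;  σ = 2·atan2(√a,√(1−a))
σ = 40.701° → d = Rσ = 3443·0.71037 = 2446 nmi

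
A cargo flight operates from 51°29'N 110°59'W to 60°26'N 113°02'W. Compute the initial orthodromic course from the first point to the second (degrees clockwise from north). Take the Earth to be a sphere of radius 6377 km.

θ = atan2( sin Δλ·cos φ₂ ,  cos φ₁ sin φ₂ − sin φ₁ cos φ₂ cos Δλ )
  = atan2(-0.0177, +0.1558) = 353.54°

353.5°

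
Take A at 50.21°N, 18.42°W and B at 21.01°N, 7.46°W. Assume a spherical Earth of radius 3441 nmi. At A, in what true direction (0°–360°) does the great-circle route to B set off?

159.5°

θ = atan2( sin Δλ·cos φ₂ ,  cos φ₁ sin φ₂ − sin φ₁ cos φ₂ cos Δλ )
  = atan2(+0.1775, -0.4748) = 159.50°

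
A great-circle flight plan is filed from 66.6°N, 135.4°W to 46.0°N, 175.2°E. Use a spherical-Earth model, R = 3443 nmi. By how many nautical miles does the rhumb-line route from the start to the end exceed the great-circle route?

Great circle: cos σ = sin φ₁ sin φ₂ + cos φ₁ cos φ₂ cos Δλ,  σ = 0.5740 rad → d_gc = 1976.4 nmi
Rhumb line: Δψ = -0.6683, q = Δφ/Δψ = 0.5380, d_rh = R√(Δφ²+q²Δλ²) = 2020.6 nmi
Excess = 2020.6 − 1976.4 = 44.2 ≈ 44 nmi

44 nmi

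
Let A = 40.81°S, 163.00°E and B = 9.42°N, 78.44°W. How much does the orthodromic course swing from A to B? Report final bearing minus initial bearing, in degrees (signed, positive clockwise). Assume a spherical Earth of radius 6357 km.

Initial bearing θ₁ = atan2(sin Δλ cos φ₂, cos φ₁ sin φ₂ − sin φ₁ cos φ₂ cos Δλ) = 102.01°
Final bearing θ₂ = (initial bearing from the destination back to the start) + 180° = 48.63°
Δθ = θ₂ − θ₁ = -53.4°

-53.4°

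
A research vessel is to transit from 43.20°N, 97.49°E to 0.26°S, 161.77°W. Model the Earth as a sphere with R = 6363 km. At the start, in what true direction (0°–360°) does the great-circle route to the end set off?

82.8°

θ = atan2( sin Δλ·cos φ₂ ,  cos φ₁ sin φ₂ − sin φ₁ cos φ₂ cos Δλ )
  = atan2(+0.9825, +0.1243) = 82.79°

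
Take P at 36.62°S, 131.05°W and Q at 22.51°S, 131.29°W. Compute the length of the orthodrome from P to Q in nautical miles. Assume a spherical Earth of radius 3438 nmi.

847 nmi

cos σ = sin φ₁ sin φ₂ + cos φ₁ cos φ₂ cos Δλ
      = sin(-36.62°)sin(-22.51°) + cos(-36.62°)cos(-22.51°)cos(-0.24°) = 0.9698
σ = 14.112° → d = Rσ = 3438·0.24629 = 847 nmi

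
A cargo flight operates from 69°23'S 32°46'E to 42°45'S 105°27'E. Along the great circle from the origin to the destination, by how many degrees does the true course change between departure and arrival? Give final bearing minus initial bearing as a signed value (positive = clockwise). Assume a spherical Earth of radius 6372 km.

-64.2°

Initial bearing θ₁ = atan2(sin Δλ cos φ₂, cos φ₁ sin φ₂ − sin φ₁ cos φ₂ cos Δλ) = 92.81°
Final bearing θ₂ = (initial bearing from the destination back to the start) + 180° = 28.62°
Δθ = θ₂ − θ₁ = -64.2°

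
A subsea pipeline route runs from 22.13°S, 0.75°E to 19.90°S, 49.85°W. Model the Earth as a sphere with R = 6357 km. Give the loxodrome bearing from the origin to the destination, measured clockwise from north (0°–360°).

Δψ = ln[tan(π/4+φ₂/2)/tan(π/4+φ₁/2)] = +0.0417
Δλ = -0.8831 rad (taken the short way round)
course = atan2(Δλ, Δψ) = 272.70°

272.7°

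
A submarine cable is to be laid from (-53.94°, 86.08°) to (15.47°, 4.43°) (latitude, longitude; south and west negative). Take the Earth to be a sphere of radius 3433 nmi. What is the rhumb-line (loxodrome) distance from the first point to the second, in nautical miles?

Δψ = ln[tan(π/4+φ₂/2)/tan(π/4+φ₁/2)] = +1.3957;  Δφ = +1.2114 rad,  Δλ = -1.4251 rad
q = Δφ/Δψ = 0.8679
d = R·√(Δφ² + q²Δλ²) = 3433·1.73131 = 5944 nmi

5944 nmi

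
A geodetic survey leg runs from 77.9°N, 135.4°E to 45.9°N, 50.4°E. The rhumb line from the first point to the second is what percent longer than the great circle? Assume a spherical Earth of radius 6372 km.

7.6%

Great circle: σ = 0.7743 rad → d_gc = Rσ = 4934.1 km
Rhumb: Δφ = -0.5585, Δλ = -1.4835, Δψ = -1.3407, q = Δφ/Δψ = 0.4166 → d_rh = R√(Δφ²+q²Δλ²) = 5307.8 km
Excess = (5307.8 − 4934.1) / 4934.1 = 373.7 / 4934.1 = 7.57% ≈ 7.6%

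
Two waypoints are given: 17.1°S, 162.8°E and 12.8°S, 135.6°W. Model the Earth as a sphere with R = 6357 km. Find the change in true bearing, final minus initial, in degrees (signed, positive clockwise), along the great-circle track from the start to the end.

Initial bearing θ₁ = atan2(sin Δλ cos φ₂, cos φ₁ sin φ₂ − sin φ₁ cos φ₂ cos Δλ) = 95.02°
Final bearing θ₂ = (initial bearing from the destination back to the start) + 180° = 77.52°
Δθ = θ₂ − θ₁ = -17.5°

-17.5°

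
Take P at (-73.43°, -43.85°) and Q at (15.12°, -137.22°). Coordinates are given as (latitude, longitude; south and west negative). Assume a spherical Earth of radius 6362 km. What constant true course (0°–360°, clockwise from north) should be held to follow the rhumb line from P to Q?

323.4°

Meridional parts: M(φ₁)=-1.9268, M(φ₂)=+0.2670 → ΔM = +2.1938;  Δλ = -1.6296 rad
tan C = Δλ / ΔM = -0.7428 → C = 323.39°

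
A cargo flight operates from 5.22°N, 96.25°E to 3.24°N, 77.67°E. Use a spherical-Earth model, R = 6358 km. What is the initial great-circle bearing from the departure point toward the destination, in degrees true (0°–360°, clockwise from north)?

264.6°

N = sin Δλ·cos φ₂ = -0.3181;  D = cos φ₁ sin φ₂ − sin φ₁ cos φ₂ cos Δλ = -0.0298
initial course = atan2(N, D) = 264.65°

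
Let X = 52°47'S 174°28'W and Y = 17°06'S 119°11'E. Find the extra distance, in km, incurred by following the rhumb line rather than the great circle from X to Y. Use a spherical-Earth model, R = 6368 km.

Great circle: cos σ = sin φ₁ sin φ₂ + cos φ₁ cos φ₂ cos Δλ,  σ = 1.0860 rad → d_gc = 6915.4 km
Rhumb line: Δψ = +0.7856, q = Δφ/Δψ = 0.7928, d_rh = R√(Δφ²+q²Δλ²) = 7064.5 km
Excess = 7064.5 − 6915.4 = 149.1 ≈ 149 km

149 km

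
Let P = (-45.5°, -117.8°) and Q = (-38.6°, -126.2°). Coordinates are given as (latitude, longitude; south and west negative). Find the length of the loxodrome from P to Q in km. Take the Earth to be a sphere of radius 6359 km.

Rhumb course C = atan2(Δλ, Δψ) with Δψ = ln[tan(π/4+φ₂/2)/tan(π/4+φ₁/2)] = +0.1624, Δλ = -0.1466 → C = 317.93°
d = R·|Δφ| / |cos C| = 6359·0.12043 / 0.74235 = 1032 km

1032 km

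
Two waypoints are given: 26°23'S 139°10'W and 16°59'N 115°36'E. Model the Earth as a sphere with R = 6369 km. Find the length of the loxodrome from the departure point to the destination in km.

Δψ = ln[tan(π/4+φ₂/2)/tan(π/4+φ₁/2)] = +0.7785;  Δφ = +0.7569 rad,  Δλ = -1.8367 rad
q = Δφ/Δψ = 0.9722
d = R·√(Δφ² + q²Δλ²) = 6369·1.93943 = 12352 km

12352 km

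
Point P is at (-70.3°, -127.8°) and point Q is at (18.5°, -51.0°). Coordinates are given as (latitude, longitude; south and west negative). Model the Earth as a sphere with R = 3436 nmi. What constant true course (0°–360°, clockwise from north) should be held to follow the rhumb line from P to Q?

Meridional parts: M(φ₁)=-1.7508, M(φ₂)=+0.3286 → ΔM = +2.0795;  Δλ = +1.3404 rad
tan C = Δλ / ΔM = +0.6446 → C = 32.81°

32.8°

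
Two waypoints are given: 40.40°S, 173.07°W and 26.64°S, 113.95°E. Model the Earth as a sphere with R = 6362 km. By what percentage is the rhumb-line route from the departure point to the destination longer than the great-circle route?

Great circle: σ = 1.0589 rad → d_gc = Rσ = 6736.6 km
Rhumb: Δφ = +0.2402, Δλ = -1.2737, Δψ = +0.2894, q = Δφ/Δψ = 0.8299 → d_rh = R√(Δφ²+q²Δλ²) = 6896.6 km
Excess = (6896.6 − 6736.6) / 6736.6 = 160.0 / 6736.6 = 2.38% ≈ 2.4%

2.4%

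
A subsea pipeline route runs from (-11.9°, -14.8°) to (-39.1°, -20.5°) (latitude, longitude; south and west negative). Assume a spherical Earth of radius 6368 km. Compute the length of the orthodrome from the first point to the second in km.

Haversine: a = sin²(Δφ/2)+cos φ₁ cos φ₂ sin²(Δλ/2) = 0.05717;  σ = 2·atan2(√a,√(1−a))
σ = 27.667° → d = Rσ = 6368·0.48288 = 3075 km

3075 km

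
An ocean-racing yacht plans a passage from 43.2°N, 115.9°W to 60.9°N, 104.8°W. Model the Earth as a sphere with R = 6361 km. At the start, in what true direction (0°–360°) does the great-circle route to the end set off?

16.8°

θ = atan2( sin Δλ·cos φ₂ ,  cos φ₁ sin φ₂ − sin φ₁ cos φ₂ cos Δλ )
  = atan2(+0.0936, +0.3103) = 16.79°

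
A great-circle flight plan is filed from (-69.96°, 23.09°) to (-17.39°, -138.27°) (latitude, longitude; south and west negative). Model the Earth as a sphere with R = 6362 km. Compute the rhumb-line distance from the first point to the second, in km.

12928 km

Rhumb course C = atan2(Δλ, Δψ) with Δψ = ln[tan(π/4+φ₂/2)/tan(π/4+φ₁/2)] = +1.4251, Δλ = -2.8163 → C = 296.84°
d = R·|Δφ| / |cos C| = 6362·0.91752 / 0.45151 = 12928 km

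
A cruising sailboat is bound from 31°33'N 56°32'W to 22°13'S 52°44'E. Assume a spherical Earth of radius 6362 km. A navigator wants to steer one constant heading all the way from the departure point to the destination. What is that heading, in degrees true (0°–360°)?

117.2°

Δψ = ln[tan(π/4+φ₂/2)/tan(π/4+φ₁/2)] = -0.9786
Δλ = +1.9071 rad (taken the short way round)
course = atan2(Δλ, Δψ) = 117.17°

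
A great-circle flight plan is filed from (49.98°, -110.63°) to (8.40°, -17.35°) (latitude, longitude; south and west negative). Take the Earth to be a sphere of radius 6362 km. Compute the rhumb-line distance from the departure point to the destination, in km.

9858 km

Δψ = ln[tan(π/4+φ₂/2)/tan(π/4+φ₁/2)] = -0.8630;  Δφ = -0.7257 rad,  Δλ = +1.6280 rad
q = Δφ/Δψ = 0.8409
d = R·√(Δφ² + q²Δλ²) = 6362·1.54949 = 9858 km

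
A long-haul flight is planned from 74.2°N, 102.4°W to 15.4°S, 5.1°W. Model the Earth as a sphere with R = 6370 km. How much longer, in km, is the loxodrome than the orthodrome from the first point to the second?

614 km

Great circle: cos σ = sin φ₁ sin φ₂ + cos φ₁ cos φ₂ cos Δλ,  σ = 1.8639 rad → d_gc = 11872.7 km
Rhumb line: Δψ = -2.2471, q = Δφ/Δψ = 0.6959, d_rh = R√(Δφ²+q²Δλ²) = 12486.3 km
Excess = 12486.3 − 11872.7 = 613.6 ≈ 614 km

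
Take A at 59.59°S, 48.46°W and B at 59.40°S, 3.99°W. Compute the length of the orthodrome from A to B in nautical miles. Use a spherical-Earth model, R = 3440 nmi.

cos σ = sin φ₁ sin φ₂ + cos φ₁ cos φ₂ cos Δλ
      = sin(-59.59°)sin(-59.40°) + cos(-59.59°)cos(-59.40°)cos(44.47°) = 0.9262
σ = 22.150° → d = Rσ = 3440·0.38658 = 1330 nmi

1330 nmi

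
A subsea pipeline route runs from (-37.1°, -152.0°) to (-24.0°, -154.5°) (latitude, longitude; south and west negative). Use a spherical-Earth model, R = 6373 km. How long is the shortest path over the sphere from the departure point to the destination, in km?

1476 km

Haversine: a = sin²(Δφ/2)+cos φ₁ cos φ₂ sin²(Δλ/2) = 0.01336;  σ = 2·atan2(√a,√(1−a))
σ = 13.274° → d = Rσ = 6373·0.23168 = 1476 km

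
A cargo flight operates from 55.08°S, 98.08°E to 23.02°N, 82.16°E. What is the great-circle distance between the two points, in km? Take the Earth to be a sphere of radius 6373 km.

8818 km

Haversine: a = sin²(Δφ/2)+cos φ₁ cos φ₂ sin²(Δλ/2) = 0.40700;  σ = 2·atan2(√a,√(1−a))
σ = 79.281° → d = Rσ = 6373·1.38371 = 8818 km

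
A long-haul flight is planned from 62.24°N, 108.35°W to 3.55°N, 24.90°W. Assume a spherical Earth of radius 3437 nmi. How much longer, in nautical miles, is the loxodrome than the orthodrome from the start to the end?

Great circle: cos σ = sin φ₁ sin φ₂ + cos φ₁ cos φ₂ cos Δλ,  σ = 1.4628 rad → d_gc = 5027.5 nmi
Rhumb line: Δψ = -1.3359, q = Δφ/Δψ = 0.7667, d_rh = R√(Δφ²+q²Δλ²) = 5208.4 nmi
Excess = 5208.4 − 5027.5 = 180.9 ≈ 181 nmi

181 nmi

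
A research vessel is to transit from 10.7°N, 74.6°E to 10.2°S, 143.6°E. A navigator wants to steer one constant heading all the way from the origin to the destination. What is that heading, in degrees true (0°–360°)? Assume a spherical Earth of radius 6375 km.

Meridional parts: M(φ₁)=+0.1878, M(φ₂)=-0.1790 → ΔM = -0.3668;  Δλ = +1.2043 rad
tan C = Δλ / ΔM = -3.2830 → C = 106.94°

106.9°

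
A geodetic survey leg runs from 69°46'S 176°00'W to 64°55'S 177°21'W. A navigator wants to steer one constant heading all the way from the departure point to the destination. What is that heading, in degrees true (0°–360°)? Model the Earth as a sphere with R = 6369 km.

353.9°

Meridional parts: M(φ₁)=-1.7236, M(φ₂)=-1.5030 → ΔM = +0.2206;  Δλ = -0.0236 rad
tan C = Δλ / ΔM = -0.1068 → C = 353.90°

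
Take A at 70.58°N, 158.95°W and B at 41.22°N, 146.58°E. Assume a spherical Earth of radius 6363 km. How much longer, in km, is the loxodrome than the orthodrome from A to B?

120 km

Great circle: cos σ = sin φ₁ sin φ₂ + cos φ₁ cos φ₂ cos Δλ,  σ = 0.6970 rad → d_gc = 4434.74 km
Rhumb line: Δψ = -0.9745, q = Δφ/Δψ = 0.5259, d_rh = R√(Δφ²+q²Δλ²) = 4555.22 km
Excess = 4555.22 − 4434.74 = 120.48 ≈ 120 km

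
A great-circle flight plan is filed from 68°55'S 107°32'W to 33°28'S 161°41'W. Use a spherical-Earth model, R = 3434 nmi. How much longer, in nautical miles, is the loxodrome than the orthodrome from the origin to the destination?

68 nmi

Great circle: cos σ = sin φ₁ sin φ₂ + cos φ₁ cos φ₂ cos Δλ,  σ = 0.8089 rad → d_gc = 2777.80 nmi
Rhumb line: Δψ = +1.0611, q = Δφ/Δψ = 0.5831, d_rh = R√(Δφ²+q²Δλ²) = 2845.31 nmi
Excess = 2845.31 − 2777.80 = 67.51 ≈ 68 nmi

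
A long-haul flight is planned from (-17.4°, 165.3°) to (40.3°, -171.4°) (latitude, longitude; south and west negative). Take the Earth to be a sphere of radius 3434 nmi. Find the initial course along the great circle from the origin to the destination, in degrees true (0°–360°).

20.0°

θ = atan2( sin Δλ·cos φ₂ ,  cos φ₁ sin φ₂ − sin φ₁ cos φ₂ cos Δλ )
  = atan2(+0.3017, +0.8267) = 20.05°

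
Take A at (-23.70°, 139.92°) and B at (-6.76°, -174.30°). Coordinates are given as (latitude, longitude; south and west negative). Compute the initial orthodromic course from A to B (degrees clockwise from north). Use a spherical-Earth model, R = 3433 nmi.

76.5°

θ = atan2( sin Δλ·cos φ₂ ,  cos φ₁ sin φ₂ − sin φ₁ cos φ₂ cos Δλ )
  = atan2(+0.7117, +0.1706) = 76.52°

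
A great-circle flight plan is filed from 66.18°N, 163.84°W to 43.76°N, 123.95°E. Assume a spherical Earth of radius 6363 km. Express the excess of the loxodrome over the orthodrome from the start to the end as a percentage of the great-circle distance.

Great circle: σ = 0.7643 rad → d_gc = Rσ = 4863.5 km
Rhumb: Δφ = -0.3913, Δλ = -1.2603, Δψ = -0.7052, q = Δφ/Δψ = 0.5549 → d_rh = R√(Δφ²+q²Δλ²) = 5099.0 km
Excess = (5099.0 − 4863.5) / 4863.5 = 235.5 / 4863.5 = 4.84% ≈ 4.8%

4.8%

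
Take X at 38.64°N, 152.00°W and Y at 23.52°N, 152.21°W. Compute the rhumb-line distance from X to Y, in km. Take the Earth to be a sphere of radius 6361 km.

1679 km

Δψ = ln[tan(π/4+φ₂/2)/tan(π/4+φ₁/2)] = -0.3097;  Δφ = -0.2639 rad,  Δλ = -0.0037 rad
q = Δφ/Δψ = 0.8521
d = R·√(Δφ² + q²Δλ²) = 6361·0.26391 = 1679 km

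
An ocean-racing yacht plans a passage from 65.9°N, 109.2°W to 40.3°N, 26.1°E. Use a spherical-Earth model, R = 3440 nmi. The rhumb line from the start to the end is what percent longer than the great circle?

Great circle: σ = 1.1928 rad → d_gc = Rσ = 4103.2 nmi
Rhumb: Δφ = -0.4468, Δλ = +2.3614, Δψ = -0.7745, q = Δφ/Δψ = 0.5769 → d_rh = R√(Δφ²+q²Δλ²) = 4931.9 nmi
Excess = (4931.9 − 4103.2) / 4103.2 = 828.7 / 4103.2 = 20.20% ≈ 20.2%

20.2%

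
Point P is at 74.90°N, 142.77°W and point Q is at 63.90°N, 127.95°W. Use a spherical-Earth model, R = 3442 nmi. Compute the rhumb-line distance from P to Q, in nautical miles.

Δψ = ln[tan(π/4+φ₂/2)/tan(π/4+φ₁/2)] = -0.5589;  Δφ = -0.1920 rad,  Δλ = +0.2587 rad
q = Δφ/Δψ = 0.3435
d = R·√(Δφ² + q²Δλ²) = 3442·0.21155 = 728 nmi

728 nmi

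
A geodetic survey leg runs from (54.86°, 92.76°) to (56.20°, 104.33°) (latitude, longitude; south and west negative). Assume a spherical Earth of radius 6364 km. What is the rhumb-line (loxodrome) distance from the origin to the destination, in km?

Δψ = ln[tan(π/4+φ₂/2)/tan(π/4+φ₁/2)] = +0.0413;  Δφ = +0.0234 rad,  Δλ = +0.2019 rad
q = Δφ/Δψ = 0.5659
d = R·√(Δφ² + q²Δλ²) = 6364·0.11664 = 742 km

742 km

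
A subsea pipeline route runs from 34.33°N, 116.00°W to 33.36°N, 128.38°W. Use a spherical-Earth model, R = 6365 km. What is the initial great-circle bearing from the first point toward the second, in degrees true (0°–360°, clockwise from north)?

268.1°

N = sin Δλ·cos φ₂ = -0.1791;  D = cos φ₁ sin φ₂ − sin φ₁ cos φ₂ cos Δλ = -0.0060
initial course = atan2(N, D) = 268.09°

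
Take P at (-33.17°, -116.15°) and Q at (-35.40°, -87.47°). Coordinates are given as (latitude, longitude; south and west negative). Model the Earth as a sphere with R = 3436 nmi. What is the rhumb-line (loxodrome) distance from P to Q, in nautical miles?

Rhumb course C = atan2(Δλ, Δψ) with Δψ = ln[tan(π/4+φ₂/2)/tan(π/4+φ₁/2)] = -0.0471, Δλ = +0.5006 → C = 95.38°
d = R·|Δφ| / |cos C| = 3436·0.03892 / 0.09370 = 1427 nmi

1427 nmi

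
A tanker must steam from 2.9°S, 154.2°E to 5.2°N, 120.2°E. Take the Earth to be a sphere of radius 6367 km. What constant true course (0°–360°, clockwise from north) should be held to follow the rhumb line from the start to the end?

Meridional parts: M(φ₁)=-0.0506, M(φ₂)=+0.0909 → ΔM = +0.1415;  Δλ = -0.5934 rad
tan C = Δλ / ΔM = -4.1932 → C = 283.41°

283.4°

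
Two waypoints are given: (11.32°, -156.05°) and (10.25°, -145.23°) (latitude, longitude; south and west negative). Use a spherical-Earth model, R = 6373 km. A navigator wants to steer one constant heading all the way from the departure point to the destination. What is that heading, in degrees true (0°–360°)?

95.7°

Meridional parts: M(φ₁)=+0.1989, M(φ₂)=+0.1799 → ΔM = -0.0190;  Δλ = +0.1888 rad
tan C = Δλ / ΔM = -9.9334 → C = 95.75°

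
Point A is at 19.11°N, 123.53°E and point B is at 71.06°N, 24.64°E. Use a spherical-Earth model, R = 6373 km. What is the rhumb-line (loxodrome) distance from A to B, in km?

Δψ = ln[tan(π/4+φ₂/2)/tan(π/4+φ₁/2)] = +1.4510;  Δφ = +0.9067 rad,  Δλ = -1.7260 rad
q = Δφ/Δψ = 0.6249
d = R·√(Δφ² + q²Δλ²) = 6373·1.40898 = 8979 km

8979 km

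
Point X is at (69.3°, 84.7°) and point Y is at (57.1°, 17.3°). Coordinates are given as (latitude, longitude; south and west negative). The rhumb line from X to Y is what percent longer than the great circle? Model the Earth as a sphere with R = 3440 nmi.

Great circle: σ = 0.5371 rad → d_gc = Rσ = 1847.6 nmi
Rhumb: Δφ = -0.2129, Δλ = -1.1764, Δψ = -0.4804, q = Δφ/Δψ = 0.4432 → d_rh = R√(Δφ²+q²Δλ²) = 1937.4 nmi
Excess = (1937.4 − 1847.6) / 1847.6 = 89.8 / 1847.6 = 4.86% ≈ 4.9%

4.9%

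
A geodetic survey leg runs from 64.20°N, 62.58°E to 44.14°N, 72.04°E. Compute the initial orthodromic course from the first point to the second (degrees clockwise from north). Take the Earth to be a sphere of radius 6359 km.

θ = atan2( sin Δλ·cos φ₂ ,  cos φ₁ sin φ₂ − sin φ₁ cos φ₂ cos Δλ )
  = atan2(+0.1180, -0.3342) = 160.56°

160.6°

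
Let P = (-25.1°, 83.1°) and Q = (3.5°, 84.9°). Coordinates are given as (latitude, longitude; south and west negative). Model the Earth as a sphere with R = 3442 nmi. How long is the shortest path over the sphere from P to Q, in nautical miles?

Haversine: a = sin²(Δφ/2)+cos φ₁ cos φ₂ sin²(Δλ/2) = 0.06123;  σ = 2·atan2(√a,√(1−a))
σ = 28.653° → d = Rσ = 3442·0.50010 = 1721 nmi

1721 nmi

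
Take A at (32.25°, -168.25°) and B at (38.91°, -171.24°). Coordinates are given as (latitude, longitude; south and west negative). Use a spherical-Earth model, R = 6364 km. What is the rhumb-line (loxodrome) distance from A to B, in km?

787 km

Δψ = ln[tan(π/4+φ₂/2)/tan(π/4+φ₁/2)] = +0.1431;  Δφ = +0.1162 rad,  Δλ = -0.0522 rad
q = Δφ/Δψ = 0.8124
d = R·√(Δφ² + q²Δλ²) = 6364·0.12373 = 787 km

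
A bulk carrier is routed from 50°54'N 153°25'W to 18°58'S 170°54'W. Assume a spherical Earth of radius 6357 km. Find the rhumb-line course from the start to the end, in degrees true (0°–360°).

192.5°

Δψ = ln[tan(π/4+φ₂/2)/tan(π/4+φ₁/2)] = -1.3726
Δλ = -0.3051 rad (taken the short way round)
course = atan2(Δλ, Δψ) = 192.53°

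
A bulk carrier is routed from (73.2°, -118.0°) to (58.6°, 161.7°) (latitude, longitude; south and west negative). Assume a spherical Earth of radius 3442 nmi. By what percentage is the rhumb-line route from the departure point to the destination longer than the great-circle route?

7.3%

Great circle: σ = 0.5689 rad → d_gc = Rσ = 1958.2 nmi
Rhumb: Δφ = -0.2548, Δλ = -1.4015, Δψ = -0.6437, q = Δφ/Δψ = 0.3959 → d_rh = R√(Δφ²+q²Δλ²) = 2101.4 nmi
Excess = (2101.4 − 1958.2) / 1958.2 = 143.2 / 1958.2 = 7.31% ≈ 7.3%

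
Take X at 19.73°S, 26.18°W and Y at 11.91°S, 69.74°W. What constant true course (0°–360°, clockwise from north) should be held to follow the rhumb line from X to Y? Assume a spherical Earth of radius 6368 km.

Δψ = ln[tan(π/4+φ₂/2)/tan(π/4+φ₁/2)] = +0.1420
Δλ = -0.7603 rad (taken the short way round)
course = atan2(Δλ, Δψ) = 280.58°

280.6°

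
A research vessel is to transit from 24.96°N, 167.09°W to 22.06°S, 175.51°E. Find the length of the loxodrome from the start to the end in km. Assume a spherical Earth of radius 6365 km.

Rhumb course C = atan2(Δλ, Δψ) with Δψ = ln[tan(π/4+φ₂/2)/tan(π/4+φ₁/2)] = -0.8450, Δλ = -0.3037 → C = 199.77°
d = R·|Δφ| / |cos C| = 6365·0.82065 / 0.94107 = 5551 km

5551 km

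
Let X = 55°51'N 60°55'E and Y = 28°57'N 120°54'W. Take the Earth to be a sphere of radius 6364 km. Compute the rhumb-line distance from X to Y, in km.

Δψ = ln[tan(π/4+φ₂/2)/tan(π/4+φ₁/2)] = -0.6521;  Δφ = -0.4695 rad,  Δλ = +3.1099 rad
q = Δφ/Δψ = 0.7199
d = R·√(Δφ² + q²Δλ²) = 6364·2.28765 = 14559 km

14559 km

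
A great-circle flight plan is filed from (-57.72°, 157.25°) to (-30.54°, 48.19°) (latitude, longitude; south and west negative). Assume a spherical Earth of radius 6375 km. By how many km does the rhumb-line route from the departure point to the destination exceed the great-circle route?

783 km

Great circle: cos σ = sin φ₁ sin φ₂ + cos φ₁ cos φ₂ cos Δλ,  σ = 1.2876 rad → d_gc = 8208.63 km
Rhumb line: Δψ = +0.6798, q = Δφ/Δψ = 0.6979, d_rh = R√(Δφ²+q²Δλ²) = 8992.11 km
Excess = 8992.11 − 8208.63 = 783.48 ≈ 783 km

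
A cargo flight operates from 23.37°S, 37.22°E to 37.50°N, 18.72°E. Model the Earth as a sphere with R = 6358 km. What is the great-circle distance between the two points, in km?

cos σ = sin φ₁ sin φ₂ + cos φ₁ cos φ₂ cos Δλ
      = sin(-23.37°)sin(37.50°) + cos(-23.37°)cos(37.50°)cos(-18.50°) = 0.4492
σ = 63.310° → d = Rσ = 6358·1.10497 = 7025 km

7025 km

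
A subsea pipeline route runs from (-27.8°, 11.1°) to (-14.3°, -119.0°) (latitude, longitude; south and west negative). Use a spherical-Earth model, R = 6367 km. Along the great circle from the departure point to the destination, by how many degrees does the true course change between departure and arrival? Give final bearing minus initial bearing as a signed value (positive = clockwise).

At departure: θ₁ = atan2(sin Δλ cos φ₂, cos φ₁ sin φ₂ − sin φ₁ cos φ₂ cos Δλ) = 235.49°
At arrival: θ₂ = atan2(sin Δλ cos φ₁, −cos φ₂ sin φ₁ + sin φ₂ cos φ₁ cos Δλ) = 311.22°
Δθ = θ₂ − θ₁ = +75.7°

+75.7°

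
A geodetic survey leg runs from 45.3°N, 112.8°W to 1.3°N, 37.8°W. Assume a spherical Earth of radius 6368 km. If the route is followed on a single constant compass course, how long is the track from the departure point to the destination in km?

Δψ = ln[tan(π/4+φ₂/2)/tan(π/4+φ₁/2)] = -0.8661;  Δφ = -0.7679 rad,  Δλ = +1.3090 rad
q = Δφ/Δψ = 0.8867
d = R·√(Δφ² + q²Δλ²) = 6368·1.39170 = 8862 km

8862 km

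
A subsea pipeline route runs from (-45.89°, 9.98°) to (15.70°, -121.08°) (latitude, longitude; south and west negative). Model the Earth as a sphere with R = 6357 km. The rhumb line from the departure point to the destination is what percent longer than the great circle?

3.8%

Great circle: σ = 2.2581 rad → d_gc = Rσ = 14354.5 km
Rhumb: Δφ = +1.0749, Δλ = -2.2874, Δψ = +1.1810, q = Δφ/Δψ = 0.9102 → d_rh = R√(Δφ²+q²Δλ²) = 14895.1 km
Excess = (14895.1 − 14354.5) / 14354.5 = 540.6 / 14354.5 = 3.77% ≈ 3.8%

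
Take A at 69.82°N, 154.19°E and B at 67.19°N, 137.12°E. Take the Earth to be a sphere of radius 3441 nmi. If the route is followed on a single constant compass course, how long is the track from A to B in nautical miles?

Δψ = ln[tan(π/4+φ₂/2)/tan(π/4+φ₁/2)] = -0.1254;  Δφ = -0.0459 rad,  Δλ = -0.2979 rad
q = Δφ/Δψ = 0.3660
d = R·√(Δφ² + q²Δλ²) = 3441·0.11830 = 407 nmi

407 nmi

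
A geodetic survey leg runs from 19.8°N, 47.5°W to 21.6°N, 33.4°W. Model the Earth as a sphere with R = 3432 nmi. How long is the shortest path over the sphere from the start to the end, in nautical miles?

797 nmi

Haversine: a = sin²(Δφ/2)+cos φ₁ cos φ₂ sin²(Δλ/2) = 0.01342;  σ = 2·atan2(√a,√(1−a))
σ = 13.307° → d = Rσ = 3432·0.23225 = 797 nmi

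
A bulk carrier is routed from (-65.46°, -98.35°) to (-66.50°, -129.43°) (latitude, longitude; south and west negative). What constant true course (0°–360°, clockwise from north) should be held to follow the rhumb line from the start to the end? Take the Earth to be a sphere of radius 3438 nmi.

Δψ = ln[tan(π/4+φ₂/2)/tan(π/4+φ₁/2)] = -0.0446
Δλ = -0.5424 rad (taken the short way round)
course = atan2(Δλ, Δψ) = 265.30°

265.3°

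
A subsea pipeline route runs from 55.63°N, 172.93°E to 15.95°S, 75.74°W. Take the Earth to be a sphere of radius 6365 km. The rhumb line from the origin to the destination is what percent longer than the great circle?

Great circle: σ = 2.0089 rad → d_gc = Rσ = 12786.9 km
Rhumb: Δφ = -1.2493, Δλ = +1.9431, Δψ = -1.4556, q = Δφ/Δψ = 0.8583 → d_rh = R√(Δφ²+q²Δλ²) = 13263.0 km
Excess = (13263.0 − 12786.9) / 12786.9 = 476.1 / 12786.9 = 3.72% ≈ 3.7%

3.7%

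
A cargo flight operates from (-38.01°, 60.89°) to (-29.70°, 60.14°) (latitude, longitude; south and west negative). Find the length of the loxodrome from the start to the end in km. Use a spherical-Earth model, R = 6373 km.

Rhumb course C = atan2(Δλ, Δψ) with Δψ = ln[tan(π/4+φ₂/2)/tan(π/4+φ₁/2)] = +0.1749, Δλ = -0.0131 → C = 355.72°
d = R·|Δφ| / |cos C| = 6373·0.14504 / 0.99721 = 927 km

927 km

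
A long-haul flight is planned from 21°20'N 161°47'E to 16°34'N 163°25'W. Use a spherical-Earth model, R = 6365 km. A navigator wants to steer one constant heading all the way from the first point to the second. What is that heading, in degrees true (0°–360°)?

98.2°

Meridional parts: M(φ₁)=+0.3813, M(φ₂)=+0.2933 → ΔM = -0.0880;  Δλ = +0.6074 rad
tan C = Δλ / ΔM = -6.9026 → C = 98.24°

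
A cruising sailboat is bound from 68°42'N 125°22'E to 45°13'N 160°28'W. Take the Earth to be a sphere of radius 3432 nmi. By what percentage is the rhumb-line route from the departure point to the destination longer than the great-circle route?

5.3%

Great circle: σ = 0.7509 rad → d_gc = Rσ = 2576.9 nmi
Rhumb: Δφ = -0.4099, Δλ = +1.2945, Δψ = -0.7843, q = Δφ/Δψ = 0.5226 → d_rh = R√(Δφ²+q²Δλ²) = 2714.4 nmi
Excess = (2714.4 − 2576.9) / 2576.9 = 137.5 / 2576.9 = 5.34% ≈ 5.3%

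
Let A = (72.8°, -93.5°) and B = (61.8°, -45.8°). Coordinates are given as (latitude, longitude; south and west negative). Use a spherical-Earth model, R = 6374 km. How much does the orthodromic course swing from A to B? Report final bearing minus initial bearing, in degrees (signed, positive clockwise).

+44.6°

At departure: θ₁ = atan2(sin Δλ cos φ₂, cos φ₁ sin φ₂ − sin φ₁ cos φ₂ cos Δλ) = 97.05°
At arrival: θ₂ = atan2(sin Δλ cos φ₁, −cos φ₂ sin φ₁ + sin φ₂ cos φ₁ cos Δλ) = 141.61°
Δθ = θ₂ − θ₁ = +44.6°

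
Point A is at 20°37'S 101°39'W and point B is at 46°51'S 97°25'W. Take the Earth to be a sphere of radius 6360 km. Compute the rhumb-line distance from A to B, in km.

Δψ = ln[tan(π/4+φ₂/2)/tan(π/4+φ₁/2)] = -0.5599;  Δφ = -0.4579 rad,  Δλ = +0.0739 rad
q = Δφ/Δψ = 0.8177
d = R·√(Δφ² + q²Δλ²) = 6360·0.46183 = 2937 km

2937 km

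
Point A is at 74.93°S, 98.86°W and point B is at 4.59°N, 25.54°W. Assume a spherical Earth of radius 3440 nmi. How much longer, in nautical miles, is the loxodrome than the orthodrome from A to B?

175 nmi

Great circle: cos σ = sin φ₁ sin φ₂ + cos φ₁ cos φ₂ cos Δλ,  σ = 1.5737 rad → d_gc = 5413.5 nmi
Rhumb line: Δψ = +2.1031, q = Δφ/Δψ = 0.6599, d_rh = R√(Δφ²+q²Δλ²) = 5588.7 nmi
Excess = 5588.7 − 5413.5 = 175.2 ≈ 175 nmi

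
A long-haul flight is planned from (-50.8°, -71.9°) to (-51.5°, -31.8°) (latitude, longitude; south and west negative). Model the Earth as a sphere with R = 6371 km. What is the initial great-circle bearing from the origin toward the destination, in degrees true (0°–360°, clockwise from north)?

107.4°

N = sin Δλ·cos φ₂ = +0.4010;  D = cos φ₁ sin φ₂ − sin φ₁ cos φ₂ cos Δλ = -0.1256
initial course = atan2(N, D) = 107.40°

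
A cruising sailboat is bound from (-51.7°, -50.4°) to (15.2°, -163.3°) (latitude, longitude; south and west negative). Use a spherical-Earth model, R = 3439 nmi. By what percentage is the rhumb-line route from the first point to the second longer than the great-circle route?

3.3%

Great circle: σ = 2.0247 rad → d_gc = Rσ = 6963.0 nmi
Rhumb: Δφ = +1.1676, Δλ = -1.9705, Δψ = +1.3261, q = Δφ/Δψ = 0.8805 → d_rh = R√(Δφ²+q²Δλ²) = 7191.8 nmi
Excess = (7191.8 − 6963.0) / 6963.0 = 228.8 / 6963.0 = 3.29% ≈ 3.3%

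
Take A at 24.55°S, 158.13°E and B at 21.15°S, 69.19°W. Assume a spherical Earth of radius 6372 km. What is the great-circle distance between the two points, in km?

Haversine: a = sin²(Δφ/2)+cos φ₁ cos φ₂ sin²(Δλ/2) = 0.71259;  σ = 2·atan2(√a,√(1−a))
σ = 115.162° → d = Rσ = 6372·2.00995 = 12807 km

12807 km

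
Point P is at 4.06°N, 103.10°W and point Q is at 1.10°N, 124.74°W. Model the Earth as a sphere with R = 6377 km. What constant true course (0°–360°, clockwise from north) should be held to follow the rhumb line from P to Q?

262.2°

Meridional parts: M(φ₁)=+0.0709, M(φ₂)=+0.0192 → ΔM = -0.0517;  Δλ = -0.3777 rad
tan C = Δλ / ΔM = +7.3026 → C = 262.20°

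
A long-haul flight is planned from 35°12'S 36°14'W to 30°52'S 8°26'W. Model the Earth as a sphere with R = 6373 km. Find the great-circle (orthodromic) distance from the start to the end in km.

2628 km

cos σ = sin φ₁ sin φ₂ + cos φ₁ cos φ₂ cos Δλ
      = sin(-35.20°)sin(-30.87°) + cos(-35.20°)cos(-30.87°)cos(27.80°) = 0.9162
σ = 23.625° → d = Rσ = 6373·0.41234 = 2628 km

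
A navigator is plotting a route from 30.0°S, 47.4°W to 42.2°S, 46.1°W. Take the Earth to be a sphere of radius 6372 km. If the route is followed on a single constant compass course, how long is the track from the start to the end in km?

1362 km

Rhumb course C = atan2(Δλ, Δψ) with Δψ = ln[tan(π/4+φ₂/2)/tan(π/4+φ₁/2)] = -0.2646, Δλ = +0.0227 → C = 175.10°
d = R·|Δφ| / |cos C| = 6372·0.21293 / 0.99634 = 1362 km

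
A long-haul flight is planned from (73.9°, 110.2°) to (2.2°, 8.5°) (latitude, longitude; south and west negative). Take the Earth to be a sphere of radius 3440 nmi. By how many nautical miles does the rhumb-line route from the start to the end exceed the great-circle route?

Great circle: cos σ = sin φ₁ sin φ₂ + cos φ₁ cos φ₂ cos Δλ,  σ = 1.5901 rad → d_gc = 5470.0 nmi
Rhumb line: Δψ = -1.9175, q = Δφ/Δψ = 0.6526, d_rh = R√(Δφ²+q²Δλ²) = 5866.0 nmi
Excess = 5866.0 − 5470.0 = 396.0 ≈ 396 nmi

396 nmi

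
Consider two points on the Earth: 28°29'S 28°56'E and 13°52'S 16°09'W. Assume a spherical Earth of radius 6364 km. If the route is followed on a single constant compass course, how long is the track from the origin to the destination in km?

4928 km

Rhumb course C = atan2(Δλ, Δψ) with Δψ = ln[tan(π/4+φ₂/2)/tan(π/4+φ₁/2)] = +0.2746, Δλ = -0.7869 → C = 289.24°
d = R·|Δφ| / |cos C| = 6364·0.25511 / 0.32944 = 4928 km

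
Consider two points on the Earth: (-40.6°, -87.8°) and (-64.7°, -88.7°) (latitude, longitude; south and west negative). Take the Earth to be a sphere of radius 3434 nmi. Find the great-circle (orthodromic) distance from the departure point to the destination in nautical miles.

cos σ = sin φ₁ sin φ₂ + cos φ₁ cos φ₂ cos Δλ
      = sin(-40.60°)sin(-64.70°) + cos(-40.60°)cos(-64.70°)cos(-0.90°) = 0.9128
σ = 24.106° → d = Rσ = 3434·0.42072 = 1445 nmi

1445 nmi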